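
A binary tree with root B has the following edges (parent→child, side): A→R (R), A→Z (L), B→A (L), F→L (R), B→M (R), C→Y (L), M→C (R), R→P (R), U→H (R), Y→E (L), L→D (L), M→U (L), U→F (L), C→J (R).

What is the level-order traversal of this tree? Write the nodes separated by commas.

B, A, M, Z, R, U, C, P, F, H, Y, J, L, E, D

Level-order visits nodes level by level from the root, left to right within each level.
Level 0: B
Level 1: A, M
Level 2: Z, R, U, C
Level 3: P, F, H, Y, J
Level 4: L, E
Level 5: D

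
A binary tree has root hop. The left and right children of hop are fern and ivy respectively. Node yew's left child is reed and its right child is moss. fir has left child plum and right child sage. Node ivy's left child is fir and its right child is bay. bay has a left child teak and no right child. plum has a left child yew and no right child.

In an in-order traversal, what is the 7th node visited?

fir

In-order visits the left subtree, then the node, then the right subtree.
At hop: go left to fern.
  fern is a leaf — visit fern.
Visit hop.
At hop: go right to ivy.
  At ivy: go left to fir.
    At fir: go left to plum.
      At plum: go left to yew.
        At yew: go left to reed.
          reed is a leaf — visit reed.
        Visit yew.
        At yew: go right to moss.
          moss is a leaf — visit moss.
      Visit plum.
      At plum: no right child.
    Visit fir.
    At fir: go right to sage.
      sage is a leaf — visit sage.
  Visit ivy.
  At ivy: go right to bay.
    At bay: go left to teak.
      teak is a leaf — visit teak.
    Visit bay.
    At bay: no right child.
Full in-order sequence: fern, hop, reed, yew, moss, plum, fir, sage, ivy, teak, bay.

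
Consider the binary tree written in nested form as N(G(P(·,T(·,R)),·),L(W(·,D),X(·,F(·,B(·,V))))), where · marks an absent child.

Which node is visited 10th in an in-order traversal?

In-order visits the left subtree, then the node, then the right subtree.
At N: go left to G.
  At G: go left to P.
    At P: no left child.
    Visit P.
    At P: go right to T.
      At T: no left child.
      Visit T.
      At T: go right to R.
        R is a leaf — visit R.
  Visit G.
  At G: no right child.
Visit N.
At N: go right to L.
  At L: go left to W.
    At W: no left child.
    Visit W.
    At W: go right to D.
      D is a leaf — visit D.
  Visit L.
  At L: go right to X.
    At X: no left child.
    Visit X.
    At X: go right to F.
      At F: no left child.
      Visit F.
      At F: go right to B.
        At B: no left child.
        Visit B.
        At B: go right to V.
          V is a leaf — visit V.
Full in-order sequence: P, T, R, G, N, W, D, L, X, F, B, V.

F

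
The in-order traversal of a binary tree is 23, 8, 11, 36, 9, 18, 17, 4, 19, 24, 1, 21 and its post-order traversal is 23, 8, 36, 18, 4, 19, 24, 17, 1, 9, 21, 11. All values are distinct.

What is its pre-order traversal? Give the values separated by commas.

11, 8, 23, 21, 9, 36, 1, 17, 18, 24, 19, 4

The last element of post-order is the root; it splits in-order into left and right subtrees.
Root 11: left subtree has 2 nodes {23, 8}, right has 9 {36, 9, 18, 17, 4, 19, 24, 1, 21}.
  Root 8: left subtree has 1 node {23}, right has 0 { }.
  Root 21: left subtree has 8 nodes {36, 9, 18, 17, 4, 19, 24, 1}, right has 0 { }.
    Root 9: left subtree has 1 node {36}, right has 6 {18, 17, 4, 19, 24, 1}.
      Root 1: left subtree has 5 nodes {18, 17, 4, 19, 24}, right has 0 { }.
        Root 17: left subtree has 1 node {18}, right has 3 {4, 19, 24}.
          Root 24: left subtree has 2 nodes {4, 19}, right has 0 { }.
            Root 19: left subtree has 1 node {4}, right has 0 { }.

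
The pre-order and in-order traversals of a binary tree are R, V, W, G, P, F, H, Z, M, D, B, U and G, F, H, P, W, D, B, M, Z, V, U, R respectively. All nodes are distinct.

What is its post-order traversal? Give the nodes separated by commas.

The first element of pre-order is the root; it splits in-order into left and right subtrees.
Root R: left subtree has 11 nodes {G, F, H, P, W, D, B, M, Z, V, U}, right has 0 { }.
  Root V: left subtree has 9 nodes {G, F, H, P, W, D, B, M, Z}, right has 1 {U}.
    Root W: left subtree has 4 nodes {G, F, H, P}, right has 4 {D, B, M, Z}.
      Root G: left subtree has 0 nodes { }, right has 3 {F, H, P}.
        Root P: left subtree has 2 nodes {F, H}, right has 0 { }.
          Root F: left subtree has 0 nodes { }, right has 1 {H}.
      Root Z: left subtree has 3 nodes {D, B, M}, right has 0 { }.
        Root M: left subtree has 2 nodes {D, B}, right has 0 { }.
          Root D: left subtree has 0 nodes { }, right has 1 {B}.

H, F, P, G, B, D, M, Z, W, U, V, R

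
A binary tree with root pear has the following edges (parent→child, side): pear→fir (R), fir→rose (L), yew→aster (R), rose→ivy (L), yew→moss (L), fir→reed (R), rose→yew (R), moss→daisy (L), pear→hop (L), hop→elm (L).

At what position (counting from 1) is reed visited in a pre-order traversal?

11

Pre-order visits the node, then its left subtree, then its right subtree.
Visit pear.
At pear: go left to hop.
  Visit hop.
  At hop: go left to elm.
    elm is a leaf — visit elm.
  At hop: no right child.
At pear: go right to fir.
  Visit fir.
  At fir: go left to rose.
    Visit rose.
    At rose: go left to ivy.
      ivy is a leaf — visit ivy.
    At rose: go right to yew.
      Visit yew.
      At yew: go left to moss.
        Visit moss.
        At moss: go left to daisy.
          daisy is a leaf — visit daisy.
        At moss: no right child.
      At yew: go right to aster.
        aster is a leaf — visit aster.
  At fir: go right to reed.
    reed is a leaf — visit reed.
Full pre-order sequence: pear, hop, elm, fir, rose, ivy, yew, moss, daisy, aster, reed.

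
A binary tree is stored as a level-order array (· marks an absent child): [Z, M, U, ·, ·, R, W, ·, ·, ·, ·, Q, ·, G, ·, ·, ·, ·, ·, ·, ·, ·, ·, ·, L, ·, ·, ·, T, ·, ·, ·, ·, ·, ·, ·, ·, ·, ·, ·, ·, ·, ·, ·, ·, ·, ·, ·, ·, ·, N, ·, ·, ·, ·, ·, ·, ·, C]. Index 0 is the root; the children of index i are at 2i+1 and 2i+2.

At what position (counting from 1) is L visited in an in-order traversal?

In-order visits the left subtree, then the node, then the right subtree.
At Z: go left to M.
  M is a leaf — visit M.
Visit Z.
At Z: go right to U.
  At U: go left to R.
    At R: go left to Q.
      At Q: no left child.
      Visit Q.
      At Q: go right to L.
        At L: no left child.
        Visit L.
        At L: go right to N.
          N is a leaf — visit N.
    Visit R.
    At R: no right child.
  Visit U.
  At U: go right to W.
    At W: go left to G.
      At G: no left child.
      Visit G.
      At G: go right to T.
        At T: no left child.
        Visit T.
        At T: go right to C.
          C is a leaf — visit C.
    Visit W.
    At W: no right child.
Full in-order sequence: M, Z, Q, L, N, R, U, G, T, C, W.

4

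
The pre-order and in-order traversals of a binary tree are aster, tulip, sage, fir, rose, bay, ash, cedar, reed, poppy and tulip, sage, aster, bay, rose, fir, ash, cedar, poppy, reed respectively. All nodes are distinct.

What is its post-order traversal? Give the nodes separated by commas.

sage, tulip, bay, rose, poppy, reed, cedar, ash, fir, aster

The first element of pre-order is the root; it splits in-order into left and right subtrees.
Root aster: left subtree has 2 nodes {tulip, sage}, right has 7 {bay, rose, fir, ash, cedar, poppy, reed}.
  Root tulip: left subtree has 0 nodes { }, right has 1 {sage}.
  Root fir: left subtree has 2 nodes {bay, rose}, right has 4 {ash, cedar, poppy, reed}.
    Root rose: left subtree has 1 node {bay}, right has 0 { }.
    Root ash: left subtree has 0 nodes { }, right has 3 {cedar, poppy, reed}.
      Root cedar: left subtree has 0 nodes { }, right has 2 {poppy, reed}.
        Root reed: left subtree has 1 node {poppy}, right has 0 { }.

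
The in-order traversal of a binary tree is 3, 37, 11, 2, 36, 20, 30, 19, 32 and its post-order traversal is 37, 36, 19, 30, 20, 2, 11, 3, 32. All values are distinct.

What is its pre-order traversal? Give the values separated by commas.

32, 3, 11, 37, 2, 20, 36, 30, 19

The last element of post-order is the root; it splits in-order into left and right subtrees.
Root 32: left subtree has 8 nodes {3, 37, 11, 2, 36, 20, 30, 19}, right has 0 { }.
  Root 3: left subtree has 0 nodes { }, right has 7 {37, 11, 2, 36, 20, 30, 19}.
    Root 11: left subtree has 1 node {37}, right has 5 {2, 36, 20, 30, 19}.
      Root 2: left subtree has 0 nodes { }, right has 4 {36, 20, 30, 19}.
        Root 20: left subtree has 1 node {36}, right has 2 {30, 19}.
          Root 30: left subtree has 0 nodes { }, right has 1 {19}.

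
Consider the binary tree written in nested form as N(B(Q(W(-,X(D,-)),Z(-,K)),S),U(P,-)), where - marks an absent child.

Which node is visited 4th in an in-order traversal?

Q

In-order visits the left subtree, then the node, then the right subtree.
At N: go left to B.
  At B: go left to Q.
    At Q: go left to W.
      At W: no left child.
      Visit W.
      At W: go right to X.
        At X: go left to D.
          D is a leaf — visit D.
        Visit X.
        At X: no right child.
    Visit Q.
    At Q: go right to Z.
      At Z: no left child.
      Visit Z.
      At Z: go right to K.
        K is a leaf — visit K.
  Visit B.
  At B: go right to S.
    S is a leaf — visit S.
Visit N.
At N: go right to U.
  At U: go left to P.
    P is a leaf — visit P.
  Visit U.
  At U: no right child.
Full in-order sequence: W, D, X, Q, Z, K, B, S, N, P, U.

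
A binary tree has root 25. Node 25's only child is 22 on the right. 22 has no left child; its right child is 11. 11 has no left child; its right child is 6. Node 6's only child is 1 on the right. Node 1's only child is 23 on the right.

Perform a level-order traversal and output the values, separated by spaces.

25 22 11 6 1 23

Level-order visits nodes level by level from the root, left to right within each level.
Level 0: 25
Level 1: 22
Level 2: 11
Level 3: 6
Level 4: 1
Level 5: 23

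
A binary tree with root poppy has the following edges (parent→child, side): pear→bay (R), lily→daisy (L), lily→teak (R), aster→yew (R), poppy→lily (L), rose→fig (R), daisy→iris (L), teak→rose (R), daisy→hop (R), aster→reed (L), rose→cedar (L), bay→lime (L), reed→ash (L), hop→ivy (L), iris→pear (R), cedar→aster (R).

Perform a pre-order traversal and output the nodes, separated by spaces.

Pre-order visits the node, then its left subtree, then its right subtree.
Visit poppy.
At poppy: go left to lily.
  Visit lily.
  At lily: go left to daisy.
    Visit daisy.
    At daisy: go left to iris.
      Visit iris.
      At iris: no left child.
      At iris: go right to pear.
        Visit pear.
        At pear: no left child.
        At pear: go right to bay.
          Visit bay.
          At bay: go left to lime.
            lime is a leaf — visit lime.
          At bay: no right child.
    At daisy: go right to hop.
      Visit hop.
      At hop: go left to ivy.
        ivy is a leaf — visit ivy.
      At hop: no right child.
  At lily: go right to teak.
    Visit teak.
    At teak: no left child.
    At teak: go right to rose.
      Visit rose.
      At rose: go left to cedar.
        Visit cedar.
        At cedar: no left child.
        At cedar: go right to aster.
          Visit aster.
          At aster: go left to reed.
            Visit reed.
            At reed: go left to ash.
              ash is a leaf — visit ash.
            At reed: no right child.
          At aster: go right to yew.
            yew is a leaf — visit yew.
      At rose: go right to fig.
        fig is a leaf — visit fig.
At poppy: no right child.

poppy lily daisy iris pear bay lime hop ivy teak rose cedar aster reed ash yew fig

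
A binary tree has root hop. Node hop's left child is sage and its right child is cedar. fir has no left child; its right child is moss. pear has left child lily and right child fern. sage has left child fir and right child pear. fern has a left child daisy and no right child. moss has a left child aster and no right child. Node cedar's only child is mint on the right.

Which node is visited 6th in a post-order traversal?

Post-order visits the left subtree, then the right subtree, then the node.
At hop: go left to sage.
  At sage: go left to fir.
    At fir: no left child.
    At fir: go right to moss.
      At moss: go left to aster.
        aster is a leaf — visit aster.
      At moss: no right child.
      Visit moss.
    Visit fir.
  At sage: go right to pear.
    At pear: go left to lily.
      lily is a leaf — visit lily.
    At pear: go right to fern.
      At fern: go left to daisy.
        daisy is a leaf — visit daisy.
      At fern: no right child.
      Visit fern.
    Visit pear.
  Visit sage.
At hop: go right to cedar.
  At cedar: no left child.
  At cedar: go right to mint.
    mint is a leaf — visit mint.
  Visit cedar.
Visit hop.
Full post-order sequence: aster, moss, fir, lily, daisy, fern, pear, sage, mint, cedar, hop.

fern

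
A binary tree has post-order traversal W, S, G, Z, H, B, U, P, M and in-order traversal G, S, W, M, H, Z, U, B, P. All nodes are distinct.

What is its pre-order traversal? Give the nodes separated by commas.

The last element of post-order is the root; it splits in-order into left and right subtrees.
Root M: left subtree has 3 nodes {G, S, W}, right has 5 {H, Z, U, B, P}.
  Root G: left subtree has 0 nodes { }, right has 2 {S, W}.
    Root S: left subtree has 0 nodes { }, right has 1 {W}.
  Root P: left subtree has 4 nodes {H, Z, U, B}, right has 0 { }.
    Root U: left subtree has 2 nodes {H, Z}, right has 1 {B}.
      Root H: left subtree has 0 nodes { }, right has 1 {Z}.

M, G, S, W, P, U, H, Z, B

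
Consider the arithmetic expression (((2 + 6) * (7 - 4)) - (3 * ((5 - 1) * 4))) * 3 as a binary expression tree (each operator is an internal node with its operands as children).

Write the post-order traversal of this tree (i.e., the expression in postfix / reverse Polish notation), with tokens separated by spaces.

Post-order on an expression tree gives postfix notation: for each operator, emit left operand, right operand, then the operator.

2 6 + 7 4 - * 3 5 1 - 4 * * - 3 *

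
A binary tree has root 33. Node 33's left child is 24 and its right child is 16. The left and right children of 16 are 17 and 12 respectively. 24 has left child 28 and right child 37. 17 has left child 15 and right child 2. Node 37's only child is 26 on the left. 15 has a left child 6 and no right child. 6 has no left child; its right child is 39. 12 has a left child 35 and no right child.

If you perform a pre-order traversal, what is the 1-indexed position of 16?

6

Pre-order visits the node, then its left subtree, then its right subtree.
Visit 33.
At 33: go left to 24.
  Visit 24.
  At 24: go left to 28.
    28 is a leaf — visit 28.
  At 24: go right to 37.
    Visit 37.
    At 37: go left to 26.
      26 is a leaf — visit 26.
    At 37: no right child.
At 33: go right to 16.
  Visit 16.
  At 16: go left to 17.
    Visit 17.
    At 17: go left to 15.
      Visit 15.
      At 15: go left to 6.
        Visit 6.
        At 6: no left child.
        At 6: go right to 39.
          39 is a leaf — visit 39.
      At 15: no right child.
    At 17: go right to 2.
      2 is a leaf — visit 2.
  At 16: go right to 12.
    Visit 12.
    At 12: go left to 35.
      35 is a leaf — visit 35.
    At 12: no right child.
Full pre-order sequence: 33, 24, 28, 37, 26, 16, 17, 15, 6, 39, 2, 12, 35.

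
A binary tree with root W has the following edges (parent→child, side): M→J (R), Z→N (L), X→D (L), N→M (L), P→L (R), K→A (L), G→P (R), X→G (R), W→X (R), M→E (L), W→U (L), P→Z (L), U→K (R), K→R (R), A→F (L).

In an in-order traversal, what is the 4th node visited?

K

In-order visits the left subtree, then the node, then the right subtree.
At W: go left to U.
  At U: no left child.
  Visit U.
  At U: go right to K.
    At K: go left to A.
      At A: go left to F.
        F is a leaf — visit F.
      Visit A.
      At A: no right child.
    Visit K.
    At K: go right to R.
      R is a leaf — visit R.
Visit W.
At W: go right to X.
  At X: go left to D.
    D is a leaf — visit D.
  Visit X.
  At X: go right to G.
    At G: no left child.
    Visit G.
    At G: go right to P.
      At P: go left to Z.
        At Z: go left to N.
          At N: go left to M.
            At M: go left to E.
              E is a leaf — visit E.
            Visit M.
            At M: go right to J.
              J is a leaf — visit J.
          Visit N.
          At N: no right child.
        Visit Z.
        At Z: no right child.
      Visit P.
      At P: go right to L.
        L is a leaf — visit L.
Full in-order sequence: U, F, A, K, R, W, D, X, G, E, M, J, N, Z, P, L.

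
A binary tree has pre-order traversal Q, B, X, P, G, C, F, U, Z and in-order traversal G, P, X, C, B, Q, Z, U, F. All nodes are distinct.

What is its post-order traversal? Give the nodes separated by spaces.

The first element of pre-order is the root; it splits in-order into left and right subtrees.
Root Q: left subtree has 5 nodes {G, P, X, C, B}, right has 3 {Z, U, F}.
  Root B: left subtree has 4 nodes {G, P, X, C}, right has 0 { }.
    Root X: left subtree has 2 nodes {G, P}, right has 1 {C}.
      Root P: left subtree has 1 node {G}, right has 0 { }.
  Root F: left subtree has 2 nodes {Z, U}, right has 0 { }.
    Root U: left subtree has 1 node {Z}, right has 0 { }.

G P C X B Z U F Q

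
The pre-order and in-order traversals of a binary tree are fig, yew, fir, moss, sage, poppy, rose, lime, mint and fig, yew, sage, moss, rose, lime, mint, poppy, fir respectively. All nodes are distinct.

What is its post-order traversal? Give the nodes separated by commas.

The first element of pre-order is the root; it splits in-order into left and right subtrees.
Root fig: left subtree has 0 nodes { }, right has 8 {yew, sage, moss, rose, lime, mint, poppy, fir}.
  Root yew: left subtree has 0 nodes { }, right has 7 {sage, moss, rose, lime, mint, poppy, fir}.
    Root fir: left subtree has 6 nodes {sage, moss, rose, lime, mint, poppy}, right has 0 { }.
      Root moss: left subtree has 1 node {sage}, right has 4 {rose, lime, mint, poppy}.
        Root poppy: left subtree has 3 nodes {rose, lime, mint}, right has 0 { }.
          Root rose: left subtree has 0 nodes { }, right has 2 {lime, mint}.
            Root lime: left subtree has 0 nodes { }, right has 1 {mint}.

sage, mint, lime, rose, poppy, moss, fir, yew, fig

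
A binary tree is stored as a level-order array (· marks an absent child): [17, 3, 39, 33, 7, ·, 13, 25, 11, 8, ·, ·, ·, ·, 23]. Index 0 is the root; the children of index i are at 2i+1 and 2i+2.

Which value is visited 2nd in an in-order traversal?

33

In-order visits the left subtree, then the node, then the right subtree.
At 17: go left to 3.
  At 3: go left to 33.
    At 33: go left to 25.
      25 is a leaf — visit 25.
    Visit 33.
    At 33: go right to 11.
      11 is a leaf — visit 11.
  Visit 3.
  At 3: go right to 7.
    At 7: go left to 8.
      8 is a leaf — visit 8.
    Visit 7.
    At 7: no right child.
Visit 17.
At 17: go right to 39.
  At 39: no left child.
  Visit 39.
  At 39: go right to 13.
    At 13: no left child.
    Visit 13.
    At 13: go right to 23.
      23 is a leaf — visit 23.
Full in-order sequence: 25, 33, 11, 3, 8, 7, 17, 39, 13, 23.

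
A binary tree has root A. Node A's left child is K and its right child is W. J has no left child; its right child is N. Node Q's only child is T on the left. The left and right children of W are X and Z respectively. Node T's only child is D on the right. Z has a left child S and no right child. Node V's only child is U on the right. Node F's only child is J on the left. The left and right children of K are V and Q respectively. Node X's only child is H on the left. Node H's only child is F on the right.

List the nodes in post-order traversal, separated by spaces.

Post-order visits the left subtree, then the right subtree, then the node.
At A: go left to K.
  At K: go left to V.
    At V: no left child.
    At V: go right to U.
      U is a leaf — visit U.
    Visit V.
  At K: go right to Q.
    At Q: go left to T.
      At T: no left child.
      At T: go right to D.
        D is a leaf — visit D.
      Visit T.
    At Q: no right child.
    Visit Q.
  Visit K.
At A: go right to W.
  At W: go left to X.
    At X: go left to H.
      At H: no left child.
      At H: go right to F.
        At F: go left to J.
          At J: no left child.
          At J: go right to N.
            N is a leaf — visit N.
          Visit J.
        At F: no right child.
        Visit F.
      Visit H.
    At X: no right child.
    Visit X.
  At W: go right to Z.
    At Z: go left to S.
      S is a leaf — visit S.
    At Z: no right child.
    Visit Z.
  Visit W.
Visit A.

U V D T Q K N J F H X S Z W A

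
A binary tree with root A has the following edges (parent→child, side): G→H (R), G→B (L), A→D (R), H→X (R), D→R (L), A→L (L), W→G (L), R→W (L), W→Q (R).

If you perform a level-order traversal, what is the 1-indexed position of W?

5

Level-order visits nodes level by level from the root, left to right within each level.
Level 0: A
Level 1: L, D
Level 2: R
Level 3: W
Level 4: G, Q
Level 5: B, H
Level 6: X
Full level-order sequence: A, L, D, R, W, G, Q, B, H, X.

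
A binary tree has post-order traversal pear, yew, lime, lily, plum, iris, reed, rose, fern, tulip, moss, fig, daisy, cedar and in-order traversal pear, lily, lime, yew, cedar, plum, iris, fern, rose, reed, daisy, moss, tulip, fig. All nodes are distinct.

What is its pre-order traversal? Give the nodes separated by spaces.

cedar lily pear lime yew daisy fern iris plum rose reed fig moss tulip

The last element of post-order is the root; it splits in-order into left and right subtrees.
Root cedar: left subtree has 4 nodes {pear, lily, lime, yew}, right has 9 {plum, iris, fern, rose, reed, daisy, moss, tulip, fig}.
  Root lily: left subtree has 1 node {pear}, right has 2 {lime, yew}.
    Root lime: left subtree has 0 nodes { }, right has 1 {yew}.
  Root daisy: left subtree has 5 nodes {plum, iris, fern, rose, reed}, right has 3 {moss, tulip, fig}.
    Root fern: left subtree has 2 nodes {plum, iris}, right has 2 {rose, reed}.
      Root iris: left subtree has 1 node {plum}, right has 0 { }.
      Root rose: left subtree has 0 nodes { }, right has 1 {reed}.
    Root fig: left subtree has 2 nodes {moss, tulip}, right has 0 { }.
      Root moss: left subtree has 0 nodes { }, right has 1 {tulip}.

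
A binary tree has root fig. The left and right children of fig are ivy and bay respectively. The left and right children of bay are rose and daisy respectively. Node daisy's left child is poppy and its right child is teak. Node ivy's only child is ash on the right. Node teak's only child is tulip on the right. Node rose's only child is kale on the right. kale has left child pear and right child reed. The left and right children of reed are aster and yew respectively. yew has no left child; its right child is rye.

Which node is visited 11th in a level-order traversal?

Level-order visits nodes level by level from the root, left to right within each level.
Level 0: fig
Level 1: ivy, bay
Level 2: ash, rose, daisy
Level 3: kale, poppy, teak
Level 4: pear, reed, tulip
Level 5: aster, yew
Level 6: rye
Full level-order sequence: fig, ivy, bay, ash, rose, daisy, kale, poppy, teak, pear, reed, tulip, aster, yew, rye.

reed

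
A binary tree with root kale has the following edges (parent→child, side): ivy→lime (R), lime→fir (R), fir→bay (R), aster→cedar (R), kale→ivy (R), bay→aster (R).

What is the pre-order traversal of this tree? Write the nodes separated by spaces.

Pre-order visits the node, then its left subtree, then its right subtree.
Visit kale.
At kale: no left child.
At kale: go right to ivy.
  Visit ivy.
  At ivy: no left child.
  At ivy: go right to lime.
    Visit lime.
    At lime: no left child.
    At lime: go right to fir.
      Visit fir.
      At fir: no left child.
      At fir: go right to bay.
        Visit bay.
        At bay: no left child.
        At bay: go right to aster.
          Visit aster.
          At aster: no left child.
          At aster: go right to cedar.
            cedar is a leaf — visit cedar.

kale ivy lime fir bay aster cedar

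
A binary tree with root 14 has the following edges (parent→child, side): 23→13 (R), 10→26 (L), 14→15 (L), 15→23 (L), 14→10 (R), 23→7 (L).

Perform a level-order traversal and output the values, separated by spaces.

Level-order visits nodes level by level from the root, left to right within each level.
Level 0: 14
Level 1: 15, 10
Level 2: 23, 26
Level 3: 7, 13

14 15 10 23 26 7 13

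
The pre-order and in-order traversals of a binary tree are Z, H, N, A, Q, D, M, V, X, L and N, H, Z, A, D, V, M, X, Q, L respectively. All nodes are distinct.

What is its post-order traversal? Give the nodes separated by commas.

N, H, V, X, M, D, L, Q, A, Z

The first element of pre-order is the root; it splits in-order into left and right subtrees.
Root Z: left subtree has 2 nodes {N, H}, right has 7 {A, D, V, M, X, Q, L}.
  Root H: left subtree has 1 node {N}, right has 0 { }.
  Root A: left subtree has 0 nodes { }, right has 6 {D, V, M, X, Q, L}.
    Root Q: left subtree has 4 nodes {D, V, M, X}, right has 1 {L}.
      Root D: left subtree has 0 nodes { }, right has 3 {V, M, X}.
        Root M: left subtree has 1 node {V}, right has 1 {X}.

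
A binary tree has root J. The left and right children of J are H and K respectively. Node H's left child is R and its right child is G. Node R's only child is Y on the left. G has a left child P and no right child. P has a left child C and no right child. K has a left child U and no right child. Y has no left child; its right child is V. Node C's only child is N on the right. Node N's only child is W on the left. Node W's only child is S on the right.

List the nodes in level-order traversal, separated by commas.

J, H, K, R, G, U, Y, P, V, C, N, W, S

Level-order visits nodes level by level from the root, left to right within each level.
Level 0: J
Level 1: H, K
Level 2: R, G, U
Level 3: Y, P
Level 4: V, C
Level 5: N
Level 6: W
Level 7: S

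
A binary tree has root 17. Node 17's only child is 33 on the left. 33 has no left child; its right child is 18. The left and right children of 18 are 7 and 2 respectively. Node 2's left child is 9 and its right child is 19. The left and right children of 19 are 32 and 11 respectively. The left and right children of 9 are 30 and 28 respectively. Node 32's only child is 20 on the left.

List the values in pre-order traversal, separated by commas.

17, 33, 18, 7, 2, 9, 30, 28, 19, 32, 20, 11

Pre-order visits the node, then its left subtree, then its right subtree.
Visit 17.
At 17: go left to 33.
  Visit 33.
  At 33: no left child.
  At 33: go right to 18.
    Visit 18.
    At 18: go left to 7.
      7 is a leaf — visit 7.
    At 18: go right to 2.
      Visit 2.
      At 2: go left to 9.
        Visit 9.
        At 9: go left to 30.
          30 is a leaf — visit 30.
        At 9: go right to 28.
          28 is a leaf — visit 28.
      At 2: go right to 19.
        Visit 19.
        At 19: go left to 32.
          Visit 32.
          At 32: go left to 20.
            20 is a leaf — visit 20.
          At 32: no right child.
        At 19: go right to 11.
          11 is a leaf — visit 11.
At 17: no right child.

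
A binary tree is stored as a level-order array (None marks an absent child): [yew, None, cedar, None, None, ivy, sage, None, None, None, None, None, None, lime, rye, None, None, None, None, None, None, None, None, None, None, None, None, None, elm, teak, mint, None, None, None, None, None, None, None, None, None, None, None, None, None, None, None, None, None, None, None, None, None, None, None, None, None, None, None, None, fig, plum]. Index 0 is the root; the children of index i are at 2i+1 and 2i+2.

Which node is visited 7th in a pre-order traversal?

rye

Pre-order visits the node, then its left subtree, then its right subtree.
Visit yew.
At yew: no left child.
At yew: go right to cedar.
  Visit cedar.
  At cedar: go left to ivy.
    ivy is a leaf — visit ivy.
  At cedar: go right to sage.
    Visit sage.
    At sage: go left to lime.
      Visit lime.
      At lime: no left child.
      At lime: go right to elm.
        elm is a leaf — visit elm.
    At sage: go right to rye.
      Visit rye.
      At rye: go left to teak.
        Visit teak.
        At teak: go left to fig.
          fig is a leaf — visit fig.
        At teak: go right to plum.
          plum is a leaf — visit plum.
      At rye: go right to mint.
        mint is a leaf — visit mint.
Full pre-order sequence: yew, cedar, ivy, sage, lime, elm, rye, teak, fig, plum, mint.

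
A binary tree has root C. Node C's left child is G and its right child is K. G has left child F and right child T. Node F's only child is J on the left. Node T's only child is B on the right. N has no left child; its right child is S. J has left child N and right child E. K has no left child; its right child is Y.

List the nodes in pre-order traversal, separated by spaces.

Pre-order visits the node, then its left subtree, then its right subtree.
Visit C.
At C: go left to G.
  Visit G.
  At G: go left to F.
    Visit F.
    At F: go left to J.
      Visit J.
      At J: go left to N.
        Visit N.
        At N: no left child.
        At N: go right to S.
          S is a leaf — visit S.
      At J: go right to E.
        E is a leaf — visit E.
    At F: no right child.
  At G: go right to T.
    Visit T.
    At T: no left child.
    At T: go right to B.
      B is a leaf — visit B.
At C: go right to K.
  Visit K.
  At K: no left child.
  At K: go right to Y.
    Y is a leaf — visit Y.

C G F J N S E T B K Y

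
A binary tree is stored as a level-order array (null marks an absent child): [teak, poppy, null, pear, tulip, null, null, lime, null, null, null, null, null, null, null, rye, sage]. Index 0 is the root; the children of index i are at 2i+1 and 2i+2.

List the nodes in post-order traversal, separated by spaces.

rye sage lime pear tulip poppy teak

Post-order visits the left subtree, then the right subtree, then the node.
At teak: go left to poppy.
  At poppy: go left to pear.
    At pear: go left to lime.
      At lime: go left to rye.
        rye is a leaf — visit rye.
      At lime: go right to sage.
        sage is a leaf — visit sage.
      Visit lime.
    At pear: no right child.
    Visit pear.
  At poppy: go right to tulip.
    tulip is a leaf — visit tulip.
  Visit poppy.
At teak: no right child.
Visit teak.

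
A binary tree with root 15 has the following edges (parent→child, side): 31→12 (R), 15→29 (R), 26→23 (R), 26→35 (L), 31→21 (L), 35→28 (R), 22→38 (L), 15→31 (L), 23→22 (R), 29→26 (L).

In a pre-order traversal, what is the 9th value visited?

23

Pre-order visits the node, then its left subtree, then its right subtree.
Visit 15.
At 15: go left to 31.
  Visit 31.
  At 31: go left to 21.
    21 is a leaf — visit 21.
  At 31: go right to 12.
    12 is a leaf — visit 12.
At 15: go right to 29.
  Visit 29.
  At 29: go left to 26.
    Visit 26.
    At 26: go left to 35.
      Visit 35.
      At 35: no left child.
      At 35: go right to 28.
        28 is a leaf — visit 28.
    At 26: go right to 23.
      Visit 23.
      At 23: no left child.
      At 23: go right to 22.
        Visit 22.
        At 22: go left to 38.
          38 is a leaf — visit 38.
        At 22: no right child.
  At 29: no right child.
Full pre-order sequence: 15, 31, 21, 12, 29, 26, 35, 28, 23, 22, 38.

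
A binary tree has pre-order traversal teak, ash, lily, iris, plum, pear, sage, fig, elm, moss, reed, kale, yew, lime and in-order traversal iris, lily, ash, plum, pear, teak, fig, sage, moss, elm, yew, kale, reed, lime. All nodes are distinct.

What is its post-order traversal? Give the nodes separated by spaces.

The first element of pre-order is the root; it splits in-order into left and right subtrees.
Root teak: left subtree has 5 nodes {iris, lily, ash, plum, pear}, right has 8 {fig, sage, moss, elm, yew, kale, reed, lime}.
  Root ash: left subtree has 2 nodes {iris, lily}, right has 2 {plum, pear}.
    Root lily: left subtree has 1 node {iris}, right has 0 { }.
    Root plum: left subtree has 0 nodes { }, right has 1 {pear}.
  Root sage: left subtree has 1 node {fig}, right has 6 {moss, elm, yew, kale, reed, lime}.
    Root elm: left subtree has 1 node {moss}, right has 4 {yew, kale, reed, lime}.
      Root reed: left subtree has 2 nodes {yew, kale}, right has 1 {lime}.
        Root kale: left subtree has 1 node {yew}, right has 0 { }.

iris lily pear plum ash fig moss yew kale lime reed elm sage teak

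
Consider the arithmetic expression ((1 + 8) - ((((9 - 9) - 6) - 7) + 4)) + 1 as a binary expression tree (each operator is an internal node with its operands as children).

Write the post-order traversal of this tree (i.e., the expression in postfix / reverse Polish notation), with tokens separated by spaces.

Post-order on an expression tree gives postfix notation: for each operator, emit left operand, right operand, then the operator.

1 8 + 9 9 - 6 - 7 - 4 + - 1 +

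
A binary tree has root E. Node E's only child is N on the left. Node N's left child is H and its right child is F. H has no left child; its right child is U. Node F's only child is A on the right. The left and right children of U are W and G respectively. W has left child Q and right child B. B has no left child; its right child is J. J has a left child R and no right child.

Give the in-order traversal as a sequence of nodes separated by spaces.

In-order visits the left subtree, then the node, then the right subtree.
At E: go left to N.
  At N: go left to H.
    At H: no left child.
    Visit H.
    At H: go right to U.
      At U: go left to W.
        At W: go left to Q.
          Q is a leaf — visit Q.
        Visit W.
        At W: go right to B.
          At B: no left child.
          Visit B.
          At B: go right to J.
            At J: go left to R.
              R is a leaf — visit R.
            Visit J.
            At J: no right child.
      Visit U.
      At U: go right to G.
        G is a leaf — visit G.
  Visit N.
  At N: go right to F.
    At F: no left child.
    Visit F.
    At F: go right to A.
      A is a leaf — visit A.
Visit E.
At E: no right child.

H Q W B R J U G N F A E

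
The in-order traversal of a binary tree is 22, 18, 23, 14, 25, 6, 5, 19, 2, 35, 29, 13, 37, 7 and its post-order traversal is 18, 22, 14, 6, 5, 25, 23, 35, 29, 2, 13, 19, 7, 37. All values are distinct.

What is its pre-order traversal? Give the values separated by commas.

The last element of post-order is the root; it splits in-order into left and right subtrees.
Root 37: left subtree has 12 nodes {22, 18, 23, 14, 25, 6, 5, 19, 2, 35, 29, 13}, right has 1 {7}.
  Root 19: left subtree has 7 nodes {22, 18, 23, 14, 25, 6, 5}, right has 4 {2, 35, 29, 13}.
    Root 23: left subtree has 2 nodes {22, 18}, right has 4 {14, 25, 6, 5}.
      Root 22: left subtree has 0 nodes { }, right has 1 {18}.
      Root 25: left subtree has 1 node {14}, right has 2 {6, 5}.
        Root 5: left subtree has 1 node {6}, right has 0 { }.
    Root 13: left subtree has 3 nodes {2, 35, 29}, right has 0 { }.
      Root 2: left subtree has 0 nodes { }, right has 2 {35, 29}.
        Root 29: left subtree has 1 node {35}, right has 0 { }.

37, 19, 23, 22, 18, 25, 14, 5, 6, 13, 2, 29, 35, 7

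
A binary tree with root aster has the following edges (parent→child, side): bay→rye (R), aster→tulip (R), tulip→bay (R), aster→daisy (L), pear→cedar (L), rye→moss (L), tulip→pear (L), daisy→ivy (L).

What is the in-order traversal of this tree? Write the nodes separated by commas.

In-order visits the left subtree, then the node, then the right subtree.
At aster: go left to daisy.
  At daisy: go left to ivy.
    ivy is a leaf — visit ivy.
  Visit daisy.
  At daisy: no right child.
Visit aster.
At aster: go right to tulip.
  At tulip: go left to pear.
    At pear: go left to cedar.
      cedar is a leaf — visit cedar.
    Visit pear.
    At pear: no right child.
  Visit tulip.
  At tulip: go right to bay.
    At bay: no left child.
    Visit bay.
    At bay: go right to rye.
      At rye: go left to moss.
        moss is a leaf — visit moss.
      Visit rye.
      At rye: no right child.

ivy, daisy, aster, cedar, pear, tulip, bay, moss, rye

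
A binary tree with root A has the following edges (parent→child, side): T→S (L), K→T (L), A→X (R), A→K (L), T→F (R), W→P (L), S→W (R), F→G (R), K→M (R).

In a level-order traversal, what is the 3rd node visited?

X

Level-order visits nodes level by level from the root, left to right within each level.
Level 0: A
Level 1: K, X
Level 2: T, M
Level 3: S, F
Level 4: W, G
Level 5: P
Full level-order sequence: A, K, X, T, M, S, F, W, G, P.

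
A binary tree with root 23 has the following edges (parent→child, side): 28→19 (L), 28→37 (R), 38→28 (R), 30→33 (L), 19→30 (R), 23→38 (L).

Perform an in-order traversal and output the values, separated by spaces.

38 19 33 30 28 37 23

In-order visits the left subtree, then the node, then the right subtree.
At 23: go left to 38.
  At 38: no left child.
  Visit 38.
  At 38: go right to 28.
    At 28: go left to 19.
      At 19: no left child.
      Visit 19.
      At 19: go right to 30.
        At 30: go left to 33.
          33 is a leaf — visit 33.
        Visit 30.
        At 30: no right child.
    Visit 28.
    At 28: go right to 37.
      37 is a leaf — visit 37.
Visit 23.
At 23: no right child.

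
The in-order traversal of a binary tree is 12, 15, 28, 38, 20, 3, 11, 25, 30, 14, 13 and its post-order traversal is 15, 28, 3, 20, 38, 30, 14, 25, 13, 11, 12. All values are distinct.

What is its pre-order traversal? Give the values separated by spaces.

12 11 38 28 15 20 3 13 25 14 30

The last element of post-order is the root; it splits in-order into left and right subtrees.
Root 12: left subtree has 0 nodes { }, right has 10 {15, 28, 38, 20, 3, 11, 25, 30, 14, 13}.
  Root 11: left subtree has 5 nodes {15, 28, 38, 20, 3}, right has 4 {25, 30, 14, 13}.
    Root 38: left subtree has 2 nodes {15, 28}, right has 2 {20, 3}.
      Root 28: left subtree has 1 node {15}, right has 0 { }.
      Root 20: left subtree has 0 nodes { }, right has 1 {3}.
    Root 13: left subtree has 3 nodes {25, 30, 14}, right has 0 { }.
      Root 25: left subtree has 0 nodes { }, right has 2 {30, 14}.
        Root 14: left subtree has 1 node {30}, right has 0 { }.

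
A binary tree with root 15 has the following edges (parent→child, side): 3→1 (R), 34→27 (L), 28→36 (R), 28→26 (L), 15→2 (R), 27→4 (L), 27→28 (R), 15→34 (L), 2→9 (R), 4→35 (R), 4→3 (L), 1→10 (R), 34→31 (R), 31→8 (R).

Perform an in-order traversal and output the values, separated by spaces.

In-order visits the left subtree, then the node, then the right subtree.
At 15: go left to 34.
  At 34: go left to 27.
    At 27: go left to 4.
      At 4: go left to 3.
        At 3: no left child.
        Visit 3.
        At 3: go right to 1.
          At 1: no left child.
          Visit 1.
          At 1: go right to 10.
            10 is a leaf — visit 10.
      Visit 4.
      At 4: go right to 35.
        35 is a leaf — visit 35.
    Visit 27.
    At 27: go right to 28.
      At 28: go left to 26.
        26 is a leaf — visit 26.
      Visit 28.
      At 28: go right to 36.
        36 is a leaf — visit 36.
  Visit 34.
  At 34: go right to 31.
    At 31: no left child.
    Visit 31.
    At 31: go right to 8.
      8 is a leaf — visit 8.
Visit 15.
At 15: go right to 2.
  At 2: no left child.
  Visit 2.
  At 2: go right to 9.
    9 is a leaf — visit 9.

3 1 10 4 35 27 26 28 36 34 31 8 15 2 9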